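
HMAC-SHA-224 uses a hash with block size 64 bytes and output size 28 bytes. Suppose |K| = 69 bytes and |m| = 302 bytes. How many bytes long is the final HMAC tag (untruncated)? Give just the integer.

The tag is one SHA-224 digest: 28 bytes.

28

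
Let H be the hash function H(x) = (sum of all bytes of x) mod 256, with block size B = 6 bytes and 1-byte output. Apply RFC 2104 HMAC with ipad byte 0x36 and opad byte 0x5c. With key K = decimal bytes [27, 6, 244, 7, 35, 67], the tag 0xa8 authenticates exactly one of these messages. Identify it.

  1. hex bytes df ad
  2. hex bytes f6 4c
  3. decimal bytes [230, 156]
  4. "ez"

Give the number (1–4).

Key decimal bytes [27, 6, 244, 7, 35, 67] = 1b 06 f4 07 23 43 is exactly B = 6 bytes: K' = 1b 06 f4 07 23 43.
K' ⊕ ipad = 2d 30 c2 31 15 75; K' ⊕ opad = 47 5a a8 5b 7f 1f.
m1: inner = H(2d 30 c2 31 15 75 df ad) = 66; tag = H(47 5a a8 5b 7f 1f 66) = a8 ← matches
m2: inner = H(2d 30 c2 31 15 75 f6 4c) = 1c; tag = H(47 5a a8 5b 7f 1f 1c) = 5e
m3: inner = H(2d 30 c2 31 15 75 e6 9c) = 5c; tag = H(47 5a a8 5b 7f 1f 5c) = 9e
m4: inner = H(2d 30 c2 31 15 75 65 7a) = b9; tag = H(47 5a a8 5b 7f 1f b9) = fb

1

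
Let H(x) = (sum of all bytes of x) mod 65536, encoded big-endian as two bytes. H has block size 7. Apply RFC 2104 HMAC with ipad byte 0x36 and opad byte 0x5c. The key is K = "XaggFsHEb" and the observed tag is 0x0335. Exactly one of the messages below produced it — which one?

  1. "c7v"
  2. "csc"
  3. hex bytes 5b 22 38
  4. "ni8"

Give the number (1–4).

2

Key "XaggFsHEb" = 58 61 67 67 46 73 48 45 62 is 9 bytes > B = 7, so hash it first: H(key) = 03 2f, then zero-pad to 7 bytes: K' = 03 2f 00 00 00 00 00.
K' ⊕ ipad = 35 19 36 36 36 36 36; K' ⊕ opad = 5f 73 5c 5c 5c 5c 5c.
m1: inner = H(35 19 36 36 36 36 36 63 37 76) = 02 6c; tag = H(5f 73 5c 5c 5c 5c 5c 02 6c) = 030c
m2: inner = H(35 19 36 36 36 36 36 63 73 63) = 02 95; tag = H(5f 73 5c 5c 5c 5c 5c 02 95) = 0335 ← matches
m3: inner = H(35 19 36 36 36 36 36 5b 22 38) = 02 11; tag = H(5f 73 5c 5c 5c 5c 5c 02 11) = 02b1
m4: inner = H(35 19 36 36 36 36 36 6e 69 38) = 02 6b; tag = H(5f 73 5c 5c 5c 5c 5c 02 6b) = 030b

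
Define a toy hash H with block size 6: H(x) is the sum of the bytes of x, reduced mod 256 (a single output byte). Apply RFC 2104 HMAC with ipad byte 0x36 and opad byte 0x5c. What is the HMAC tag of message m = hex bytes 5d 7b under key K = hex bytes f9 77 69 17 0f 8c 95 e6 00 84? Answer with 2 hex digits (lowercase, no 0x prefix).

44

Key hex bytes f9 77 69 17 0f 8c 95 e6 00 84 is 10 bytes > B = 6, so hash it first: H(key) = 8a, then zero-pad to 6 bytes: K' = 8a 00 00 00 00 00.
K' ⊕ ipad = bc 36 36 36 36 36.  K' ⊕ opad = d6 5c 5c 5c 5c 5c.
Inner input = (K'⊕ipad) ∥ m = bc 36 36 36 36 36 ∥ 5d 7b.
Inner hash: sum = 188+54+54+54+54+54+93+123 = 674; mod 256 = 162 → a2.
Outer input = (K'⊕opad) ∥ inner = d6 5c 5c 5c 5c 5c ∥ a2.
Outer hash (tag): sum = 214+92+92+92+92+92+162 = 836; mod 256 = 68 → 44.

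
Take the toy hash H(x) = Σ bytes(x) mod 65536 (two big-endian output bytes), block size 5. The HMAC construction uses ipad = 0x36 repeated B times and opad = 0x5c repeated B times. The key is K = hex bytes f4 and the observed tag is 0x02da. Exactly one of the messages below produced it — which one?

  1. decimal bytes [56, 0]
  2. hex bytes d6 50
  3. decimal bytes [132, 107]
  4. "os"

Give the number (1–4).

Key hex bytes f4 is 1 byte ≤ B = 5; zero-pad to 5 bytes: K' = f4 00 00 00 00.
K' ⊕ ipad = c2 36 36 36 36; K' ⊕ opad = a8 5c 5c 5c 5c.
m1: inner = H(c2 36 36 36 36 38 00) = 01 d2; tag = H(a8 5c 5c 5c 5c 01 d2) = 02eb
m2: inner = H(c2 36 36 36 36 d6 50) = 02 c0; tag = H(a8 5c 5c 5c 5c 02 c0) = 02da ← matches
m3: inner = H(c2 36 36 36 36 84 6b) = 02 89; tag = H(a8 5c 5c 5c 5c 02 89) = 02a3
m4: inner = H(c2 36 36 36 36 6f 73) = 02 7c; tag = H(a8 5c 5c 5c 5c 02 7c) = 0296

2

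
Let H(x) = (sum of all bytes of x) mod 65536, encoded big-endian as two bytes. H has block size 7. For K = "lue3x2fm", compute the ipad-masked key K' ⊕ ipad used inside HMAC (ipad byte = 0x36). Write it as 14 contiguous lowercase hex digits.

Key "lue3x2fm" = 6c 75 65 33 78 32 66 6d is 8 bytes > B = 7, so hash it first: H(key) = 02 f6, then zero-pad to 7 bytes: K' = 02 f6 00 00 00 00 00.
XOR each byte with 0x36: 02⊕36=34, f6⊕36=c0, 00⊕36=36, 00⊕36=36, 00⊕36=36, 00⊕36=36, 00⊕36=36.

34c03636363636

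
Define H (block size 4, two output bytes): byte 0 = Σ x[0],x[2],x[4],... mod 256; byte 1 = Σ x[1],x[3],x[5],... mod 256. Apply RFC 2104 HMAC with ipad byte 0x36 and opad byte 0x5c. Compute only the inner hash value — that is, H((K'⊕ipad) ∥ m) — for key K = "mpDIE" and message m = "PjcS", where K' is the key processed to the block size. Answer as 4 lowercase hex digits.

Key "mpDIE" = 6d 70 44 49 45 is 5 bytes > B = 4, so hash it first: H(key) = f6 b9, then zero-pad to 4 bytes: K' = f6 b9 00 00.
K' ⊕ ipad = c0 8f 36 36.
Inner input = c0 8f 36 36 ∥ 50 6a 63 53.
Inner hash: even-index sum = 425 mod 256 = 169; odd-index sum = 386 mod 256 = 130 → a9 82.

a982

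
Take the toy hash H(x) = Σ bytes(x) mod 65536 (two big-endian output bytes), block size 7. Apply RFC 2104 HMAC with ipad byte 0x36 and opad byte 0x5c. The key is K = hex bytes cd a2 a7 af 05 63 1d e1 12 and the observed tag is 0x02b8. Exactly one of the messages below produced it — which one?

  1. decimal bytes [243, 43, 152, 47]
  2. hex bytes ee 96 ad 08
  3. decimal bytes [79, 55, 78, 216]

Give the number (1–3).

1

Key hex bytes cd a2 a7 af 05 63 1d e1 12 is 9 bytes > B = 7, so hash it first: H(key) = 04 3d, then zero-pad to 7 bytes: K' = 04 3d 00 00 00 00 00.
K' ⊕ ipad = 32 0b 36 36 36 36 36; K' ⊕ opad = 58 61 5c 5c 5c 5c 5c.
m1: inner = H(32 0b 36 36 36 36 36 f3 2b 98 2f) = 03 30; tag = H(58 61 5c 5c 5c 5c 5c 03 30) = 02b8 ← matches
m2: inner = H(32 0b 36 36 36 36 36 ee 96 ad 08) = 03 84; tag = H(58 61 5c 5c 5c 5c 5c 03 84) = 030c
m3: inner = H(32 0b 36 36 36 36 36 4f 37 4e d8) = 02 f7; tag = H(58 61 5c 5c 5c 5c 5c 02 f7) = 037e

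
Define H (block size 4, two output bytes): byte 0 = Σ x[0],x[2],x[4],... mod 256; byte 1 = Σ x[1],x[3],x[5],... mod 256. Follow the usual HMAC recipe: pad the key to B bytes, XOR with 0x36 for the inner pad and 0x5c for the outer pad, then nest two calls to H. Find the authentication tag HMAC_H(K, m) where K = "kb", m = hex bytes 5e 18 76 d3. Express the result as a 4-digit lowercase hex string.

fa0f

Key "kb" = 6b 62 is 2 bytes ≤ B = 4; zero-pad to 4 bytes: K' = 6b 62 00 00.
K' ⊕ ipad = 5d 54 36 36.  K' ⊕ opad = 37 3e 5c 5c.
Inner input = (K'⊕ipad) ∥ m = 5d 54 36 36 ∥ 5e 18 76 d3.
Inner hash: even-index sum = 359 mod 256 = 103; odd-index sum = 373 mod 256 = 117 → 67 75.
Outer input = (K'⊕opad) ∥ inner = 37 3e 5c 5c ∥ 67 75.
Outer hash (tag): even-index sum = 250 mod 256 = 250; odd-index sum = 271 mod 256 = 15 → fa 0f.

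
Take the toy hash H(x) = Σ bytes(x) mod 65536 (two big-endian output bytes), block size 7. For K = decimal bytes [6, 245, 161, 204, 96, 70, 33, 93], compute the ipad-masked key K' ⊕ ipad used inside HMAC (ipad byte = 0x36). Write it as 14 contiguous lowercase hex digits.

35ba3636363636

Key decimal bytes [6, 245, 161, 204, 96, 70, 33, 93] = 06 f5 a1 cc 60 46 21 5d is 8 bytes > B = 7, so hash it first: H(key) = 03 8c, then zero-pad to 7 bytes: K' = 03 8c 00 00 00 00 00.
XOR each byte with 0x36: 03⊕36=35, 8c⊕36=ba, 00⊕36=36, 00⊕36=36, 00⊕36=36, 00⊕36=36, 00⊕36=36.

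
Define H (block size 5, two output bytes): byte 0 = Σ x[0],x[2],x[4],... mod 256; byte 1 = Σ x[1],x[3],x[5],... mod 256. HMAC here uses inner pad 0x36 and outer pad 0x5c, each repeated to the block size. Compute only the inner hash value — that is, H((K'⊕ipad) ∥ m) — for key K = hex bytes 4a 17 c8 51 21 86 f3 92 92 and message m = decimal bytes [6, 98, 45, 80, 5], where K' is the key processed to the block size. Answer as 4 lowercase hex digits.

Key hex bytes 4a 17 c8 51 21 86 f3 92 92 is 9 bytes > B = 5, so hash it first: H(key) = b8 80, then zero-pad to 5 bytes: K' = b8 80 00 00 00.
K' ⊕ ipad = 8e b6 36 36 36.
Inner input = 8e b6 36 36 36 ∥ 06 62 2d 50 05.
Inner hash: even-index sum = 428 mod 256 = 172; odd-index sum = 292 mod 256 = 36 → ac 24.

ac24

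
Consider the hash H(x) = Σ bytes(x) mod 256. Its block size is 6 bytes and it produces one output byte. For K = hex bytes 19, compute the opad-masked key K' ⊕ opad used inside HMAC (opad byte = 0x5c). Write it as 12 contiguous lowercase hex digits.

455c5c5c5c5c

Key hex bytes 19 is 1 byte ≤ B = 6; zero-pad to 6 bytes: K' = 19 00 00 00 00 00.
XOR each byte with 0x5c: 19⊕5c=45, 00⊕5c=5c, 00⊕5c=5c, 00⊕5c=5c, 00⊕5c=5c, 00⊕5c=5c.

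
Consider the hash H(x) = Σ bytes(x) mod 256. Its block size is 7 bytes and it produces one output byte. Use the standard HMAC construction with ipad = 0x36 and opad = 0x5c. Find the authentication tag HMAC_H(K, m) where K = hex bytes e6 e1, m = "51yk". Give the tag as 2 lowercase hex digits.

42

Key hex bytes e6 e1 is 2 bytes ≤ B = 7; zero-pad to 7 bytes: K' = e6 e1 00 00 00 00 00.
K' ⊕ ipad = d0 d7 36 36 36 36 36.  K' ⊕ opad = ba bd 5c 5c 5c 5c 5c.
Inner input = (K'⊕ipad) ∥ m = d0 d7 36 36 36 36 36 ∥ 35 31 79 6b.
Inner hash: sum = 208+215+54+54+54+54+54+53+49+121+107 = 1023; mod 256 = 255 → ff.
Outer input = (K'⊕opad) ∥ inner = ba bd 5c 5c 5c 5c 5c ∥ ff.
Outer hash (tag): sum = 186+189+92+92+92+92+92+255 = 1090; mod 256 = 66 → 42.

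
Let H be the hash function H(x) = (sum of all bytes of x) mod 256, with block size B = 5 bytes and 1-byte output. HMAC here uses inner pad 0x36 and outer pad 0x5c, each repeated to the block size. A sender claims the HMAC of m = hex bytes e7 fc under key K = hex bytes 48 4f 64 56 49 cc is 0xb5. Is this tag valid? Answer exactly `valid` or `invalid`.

valid

Key hex bytes 48 4f 64 56 49 cc is 6 bytes > B = 5, so hash it first: H(key) = 66, then zero-pad to 5 bytes: K' = 66 00 00 00 00.
K' ⊕ ipad = 50 36 36 36 36; K' ⊕ opad = 3a 5c 5c 5c 5c.
Inner hash: sum = 80+54+54+54+54+231+252 = 779; mod 256 = 11 → 0b.
Outer hash (recomputed tag): sum = 58+92+92+92+92+11 = 437; mod 256 = 181 → b5.
Recomputed tag = b5; claimed = b5 → match.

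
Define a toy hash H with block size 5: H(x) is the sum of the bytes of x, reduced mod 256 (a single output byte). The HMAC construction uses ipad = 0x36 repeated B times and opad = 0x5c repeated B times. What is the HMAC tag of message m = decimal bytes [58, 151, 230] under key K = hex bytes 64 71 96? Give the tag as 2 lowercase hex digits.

43

Key hex bytes 64 71 96 is 3 bytes ≤ B = 5; zero-pad to 5 bytes: K' = 64 71 96 00 00.
K' ⊕ ipad = 52 47 a0 36 36.  K' ⊕ opad = 38 2d ca 5c 5c.
Inner input = (K'⊕ipad) ∥ m = 52 47 a0 36 36 ∥ 3a 97 e6.
Inner hash: sum = 82+71+160+54+54+58+151+230 = 860; mod 256 = 92 → 5c.
Outer input = (K'⊕opad) ∥ inner = 38 2d ca 5c 5c ∥ 5c.
Outer hash (tag): sum = 56+45+202+92+92+92 = 579; mod 256 = 67 → 43.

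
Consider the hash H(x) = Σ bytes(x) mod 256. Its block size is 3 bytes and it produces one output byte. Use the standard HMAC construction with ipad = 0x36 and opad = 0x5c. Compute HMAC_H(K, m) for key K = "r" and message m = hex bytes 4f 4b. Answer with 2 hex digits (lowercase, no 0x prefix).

Key "r" = 72 is 1 byte ≤ B = 3; zero-pad to 3 bytes: K' = 72 00 00.
K' ⊕ ipad = 44 36 36.  K' ⊕ opad = 2e 5c 5c.
Inner input = (K'⊕ipad) ∥ m = 44 36 36 ∥ 4f 4b.
Inner hash: sum = 68+54+54+79+75 = 330; mod 256 = 74 → 4a.
Outer input = (K'⊕opad) ∥ inner = 2e 5c 5c ∥ 4a.
Outer hash (tag): sum = 46+92+92+74 = 304; mod 256 = 48 → 30.

30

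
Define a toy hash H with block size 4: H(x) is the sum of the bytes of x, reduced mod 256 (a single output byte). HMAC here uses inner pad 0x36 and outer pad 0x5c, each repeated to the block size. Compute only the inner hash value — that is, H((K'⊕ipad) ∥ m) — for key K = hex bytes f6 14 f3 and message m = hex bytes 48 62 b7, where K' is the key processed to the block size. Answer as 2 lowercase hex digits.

Key hex bytes f6 14 f3 is 3 bytes ≤ B = 4; zero-pad to 4 bytes: K' = f6 14 f3 00.
K' ⊕ ipad = c0 22 c5 36.
Inner input = c0 22 c5 36 ∥ 48 62 b7.
Inner hash: sum = 192+34+197+54+72+98+183 = 830; mod 256 = 62 → 3e.

3e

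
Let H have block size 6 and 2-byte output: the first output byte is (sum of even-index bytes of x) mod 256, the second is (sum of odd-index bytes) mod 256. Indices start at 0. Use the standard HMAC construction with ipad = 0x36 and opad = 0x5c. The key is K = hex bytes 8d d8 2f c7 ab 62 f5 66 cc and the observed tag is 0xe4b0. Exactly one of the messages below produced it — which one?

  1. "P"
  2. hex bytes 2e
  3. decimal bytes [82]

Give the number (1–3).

2

Key hex bytes 8d d8 2f c7 ab 62 f5 66 cc is 9 bytes > B = 6, so hash it first: H(key) = 28 67, then zero-pad to 6 bytes: K' = 28 67 00 00 00 00.
K' ⊕ ipad = 1e 51 36 36 36 36; K' ⊕ opad = 74 3b 5c 5c 5c 5c.
m1: inner = H(1e 51 36 36 36 36 50) = da bd; tag = H(74 3b 5c 5c 5c 5c da bd) = 06b0
m2: inner = H(1e 51 36 36 36 36 2e) = b8 bd; tag = H(74 3b 5c 5c 5c 5c b8 bd) = e4b0 ← matches
m3: inner = H(1e 51 36 36 36 36 52) = dc bd; tag = H(74 3b 5c 5c 5c 5c dc bd) = 08b0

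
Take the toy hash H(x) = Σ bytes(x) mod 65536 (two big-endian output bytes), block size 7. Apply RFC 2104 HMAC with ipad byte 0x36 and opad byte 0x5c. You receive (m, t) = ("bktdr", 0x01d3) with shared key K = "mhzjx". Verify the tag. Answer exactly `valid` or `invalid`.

Key "mhzjx" = 6d 68 7a 6a 78 is 5 bytes ≤ B = 7; zero-pad to 7 bytes: K' = 6d 68 7a 6a 78 00 00.
K' ⊕ ipad = 5b 5e 4c 5c 4e 36 36; K' ⊕ opad = 31 34 26 36 24 5c 5c.
Inner hash: sum = 91+94+76+92+78+54+54+98+107+116+100+114 = 1074 → 04 32.
Outer hash (recomputed tag): sum = 49+52+38+54+36+92+92+4+50 = 467 → 01 d3.
Recomputed tag = 01d3; claimed = 01d3 → match.

valid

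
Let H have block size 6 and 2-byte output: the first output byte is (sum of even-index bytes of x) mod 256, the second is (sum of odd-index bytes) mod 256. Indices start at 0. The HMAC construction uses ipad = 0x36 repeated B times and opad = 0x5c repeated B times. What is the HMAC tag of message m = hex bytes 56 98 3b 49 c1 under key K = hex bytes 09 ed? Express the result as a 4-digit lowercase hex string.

0a91

Key hex bytes 09 ed is 2 bytes ≤ B = 6; zero-pad to 6 bytes: K' = 09 ed 00 00 00 00.
K' ⊕ ipad = 3f db 36 36 36 36.  K' ⊕ opad = 55 b1 5c 5c 5c 5c.
Inner input = (K'⊕ipad) ∥ m = 3f db 36 36 36 36 ∥ 56 98 3b 49 c1.
Inner hash: even-index sum = 509 mod 256 = 253; odd-index sum = 552 mod 256 = 40 → fd 28.
Outer input = (K'⊕opad) ∥ inner = 55 b1 5c 5c 5c 5c ∥ fd 28.
Outer hash (tag): even-index sum = 522 mod 256 = 10; odd-index sum = 401 mod 256 = 145 → 0a 91.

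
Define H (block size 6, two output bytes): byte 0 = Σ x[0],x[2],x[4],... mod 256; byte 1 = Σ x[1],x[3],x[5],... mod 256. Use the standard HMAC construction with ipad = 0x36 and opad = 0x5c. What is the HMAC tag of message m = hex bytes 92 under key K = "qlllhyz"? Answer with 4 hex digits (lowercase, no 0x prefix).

Key "qlllhyz" = 71 6c 6c 6c 68 79 7a is 7 bytes > B = 6, so hash it first: H(key) = bf 51, then zero-pad to 6 bytes: K' = bf 51 00 00 00 00.
K' ⊕ ipad = 89 67 36 36 36 36.  K' ⊕ opad = e3 0d 5c 5c 5c 5c.
Inner input = (K'⊕ipad) ∥ m = 89 67 36 36 36 36 ∥ 92.
Inner hash: even-index sum = 391 mod 256 = 135; odd-index sum = 211 mod 256 = 211 → 87 d3.
Outer input = (K'⊕opad) ∥ inner = e3 0d 5c 5c 5c 5c ∥ 87 d3.
Outer hash (tag): even-index sum = 546 mod 256 = 34; odd-index sum = 408 mod 256 = 152 → 22 98.

2298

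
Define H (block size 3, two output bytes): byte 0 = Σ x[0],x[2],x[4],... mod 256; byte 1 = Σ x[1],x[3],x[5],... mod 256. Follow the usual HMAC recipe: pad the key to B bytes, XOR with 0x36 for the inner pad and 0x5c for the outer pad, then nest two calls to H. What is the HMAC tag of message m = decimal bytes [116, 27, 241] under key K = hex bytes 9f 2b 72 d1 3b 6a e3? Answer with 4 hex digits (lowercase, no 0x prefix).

84a4

Key hex bytes 9f 2b 72 d1 3b 6a e3 is 7 bytes > B = 3, so hash it first: H(key) = 2f 66, then zero-pad to 3 bytes: K' = 2f 66 00.
K' ⊕ ipad = 19 50 36.  K' ⊕ opad = 73 3a 5c.
Inner input = (K'⊕ipad) ∥ m = 19 50 36 ∥ 74 1b f1.
Inner hash: even-index sum = 106 mod 256 = 106; odd-index sum = 437 mod 256 = 181 → 6a b5.
Outer input = (K'⊕opad) ∥ inner = 73 3a 5c ∥ 6a b5.
Outer hash (tag): even-index sum = 388 mod 256 = 132; odd-index sum = 164 mod 256 = 164 → 84 a4.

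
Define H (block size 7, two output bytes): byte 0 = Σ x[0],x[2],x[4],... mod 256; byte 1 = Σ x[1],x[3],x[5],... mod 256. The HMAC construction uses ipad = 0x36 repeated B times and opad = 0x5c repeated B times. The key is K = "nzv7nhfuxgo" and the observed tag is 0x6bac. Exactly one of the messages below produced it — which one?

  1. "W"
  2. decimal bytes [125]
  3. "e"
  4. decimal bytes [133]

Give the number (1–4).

Key "nzv7nhfuxgo" = 6e 7a 76 37 6e 68 66 75 78 67 6f is 11 bytes > B = 7, so hash it first: H(key) = 9f f5, then zero-pad to 7 bytes: K' = 9f f5 00 00 00 00 00.
K' ⊕ ipad = a9 c3 36 36 36 36 36; K' ⊕ opad = c3 a9 5c 5c 5c 5c 5c.
m1: inner = H(a9 c3 36 36 36 36 36 57) = 4b 86; tag = H(c3 a9 5c 5c 5c 5c 5c 4b 86) = 5dac
m2: inner = H(a9 c3 36 36 36 36 36 7d) = 4b ac; tag = H(c3 a9 5c 5c 5c 5c 5c 4b ac) = 83ac
m3: inner = H(a9 c3 36 36 36 36 36 65) = 4b 94; tag = H(c3 a9 5c 5c 5c 5c 5c 4b 94) = 6bac ← matches
m4: inner = H(a9 c3 36 36 36 36 36 85) = 4b b4; tag = H(c3 a9 5c 5c 5c 5c 5c 4b b4) = 8bac

3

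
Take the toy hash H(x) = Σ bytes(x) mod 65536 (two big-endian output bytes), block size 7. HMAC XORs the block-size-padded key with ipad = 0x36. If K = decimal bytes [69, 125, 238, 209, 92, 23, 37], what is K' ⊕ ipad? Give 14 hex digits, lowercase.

734bd8e76a2113

Key decimal bytes [69, 125, 238, 209, 92, 23, 37] = 45 7d ee d1 5c 17 25 is exactly B = 7 bytes: K' = 45 7d ee d1 5c 17 25.
XOR each byte with 0x36: 45⊕36=73, 7d⊕36=4b, ee⊕36=d8, d1⊕36=e7, 5c⊕36=6a, 17⊕36=21, 25⊕36=13.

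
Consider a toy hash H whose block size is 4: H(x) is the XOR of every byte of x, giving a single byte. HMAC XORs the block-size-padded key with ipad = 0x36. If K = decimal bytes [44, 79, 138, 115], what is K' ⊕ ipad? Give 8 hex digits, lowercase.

1a79bc45

Key decimal bytes [44, 79, 138, 115] = 2c 4f 8a 73 is exactly B = 4 bytes: K' = 2c 4f 8a 73.
XOR each byte with 0x36: 2c⊕36=1a, 4f⊕36=79, 8a⊕36=bc, 73⊕36=45.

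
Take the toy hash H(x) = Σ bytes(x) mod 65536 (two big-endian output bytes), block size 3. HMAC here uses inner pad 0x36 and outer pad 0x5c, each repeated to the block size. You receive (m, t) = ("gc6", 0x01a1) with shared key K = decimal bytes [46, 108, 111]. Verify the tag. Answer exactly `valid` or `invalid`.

Key decimal bytes [46, 108, 111] = 2e 6c 6f is exactly B = 3 bytes: K' = 2e 6c 6f.
K' ⊕ ipad = 18 5a 59; K' ⊕ opad = 72 30 33.
Inner hash: sum = 24+90+89+103+99+54 = 459 → 01 cb.
Outer hash (recomputed tag): sum = 114+48+51+1+203 = 417 → 01 a1.
Recomputed tag = 01a1; claimed = 01a1 → match.

valid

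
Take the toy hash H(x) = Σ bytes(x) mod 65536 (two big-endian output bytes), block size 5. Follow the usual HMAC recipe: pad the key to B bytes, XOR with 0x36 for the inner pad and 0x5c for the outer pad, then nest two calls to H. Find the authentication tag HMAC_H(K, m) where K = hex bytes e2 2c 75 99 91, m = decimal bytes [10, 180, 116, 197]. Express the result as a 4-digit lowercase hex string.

036b

Key hex bytes e2 2c 75 99 91 is exactly B = 5 bytes: K' = e2 2c 75 99 91.
K' ⊕ ipad = d4 1a 43 af a7.  K' ⊕ opad = be 70 29 c5 cd.
Inner input = (K'⊕ipad) ∥ m = d4 1a 43 af a7 ∥ 0a b4 74 c5.
Inner hash: sum = 212+26+67+175+167+10+180+116+197 = 1150 → 04 7e.
Outer input = (K'⊕opad) ∥ inner = be 70 29 c5 cd ∥ 04 7e.
Outer hash (tag): sum = 190+112+41+197+205+4+126 = 875 → 03 6b.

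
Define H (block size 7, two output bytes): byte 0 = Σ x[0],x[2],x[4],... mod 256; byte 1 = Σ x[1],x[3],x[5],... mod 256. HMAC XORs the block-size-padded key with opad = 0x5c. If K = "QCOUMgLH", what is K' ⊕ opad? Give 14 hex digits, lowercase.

651b5c5c5c5c5c

Key "QCOUMgLH" = 51 43 4f 55 4d 67 4c 48 is 8 bytes > B = 7, so hash it first: H(key) = 39 47, then zero-pad to 7 bytes: K' = 39 47 00 00 00 00 00.
XOR each byte with 0x5c: 39⊕5c=65, 47⊕5c=1b, 00⊕5c=5c, 00⊕5c=5c, 00⊕5c=5c, 00⊕5c=5c, 00⊕5c=5c.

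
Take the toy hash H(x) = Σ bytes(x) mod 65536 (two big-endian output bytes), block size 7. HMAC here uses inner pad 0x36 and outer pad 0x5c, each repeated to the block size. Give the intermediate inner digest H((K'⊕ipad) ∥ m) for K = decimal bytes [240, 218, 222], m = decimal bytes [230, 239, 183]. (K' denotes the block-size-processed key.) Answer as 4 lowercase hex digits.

Key decimal bytes [240, 218, 222] = f0 da de is 3 bytes ≤ B = 7; zero-pad to 7 bytes: K' = f0 da de 00 00 00 00.
K' ⊕ ipad = c6 ec e8 36 36 36 36.
Inner input = c6 ec e8 36 36 36 36 ∥ e6 ef b7.
Inner hash: sum = 198+236+232+54+54+54+54+230+239+183 = 1534 → 05 fe.

05fe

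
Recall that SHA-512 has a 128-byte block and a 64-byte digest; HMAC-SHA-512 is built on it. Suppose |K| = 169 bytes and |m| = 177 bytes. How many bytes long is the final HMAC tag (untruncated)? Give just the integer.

The tag is one SHA-512 digest: 64 bytes.

64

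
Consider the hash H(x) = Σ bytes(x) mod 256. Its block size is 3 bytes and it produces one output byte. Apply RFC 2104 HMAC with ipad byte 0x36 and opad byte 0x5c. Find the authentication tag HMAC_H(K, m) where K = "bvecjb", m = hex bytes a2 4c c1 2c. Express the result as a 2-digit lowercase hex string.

Key "bvecjb" = 62 76 65 63 6a 62 is 6 bytes > B = 3, so hash it first: H(key) = 6c, then zero-pad to 3 bytes: K' = 6c 00 00.
K' ⊕ ipad = 5a 36 36.  K' ⊕ opad = 30 5c 5c.
Inner input = (K'⊕ipad) ∥ m = 5a 36 36 ∥ a2 4c c1 2c.
Inner hash: sum = 90+54+54+162+76+193+44 = 673; mod 256 = 161 → a1.
Outer input = (K'⊕opad) ∥ inner = 30 5c 5c ∥ a1.
Outer hash (tag): sum = 48+92+92+161 = 393; mod 256 = 137 → 89.

89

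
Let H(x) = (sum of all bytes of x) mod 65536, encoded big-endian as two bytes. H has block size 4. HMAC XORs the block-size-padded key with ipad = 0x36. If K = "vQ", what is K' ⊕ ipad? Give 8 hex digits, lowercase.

40673636

Key "vQ" = 76 51 is 2 bytes ≤ B = 4; zero-pad to 4 bytes: K' = 76 51 00 00.
XOR each byte with 0x36: 76⊕36=40, 51⊕36=67, 00⊕36=36, 00⊕36=36.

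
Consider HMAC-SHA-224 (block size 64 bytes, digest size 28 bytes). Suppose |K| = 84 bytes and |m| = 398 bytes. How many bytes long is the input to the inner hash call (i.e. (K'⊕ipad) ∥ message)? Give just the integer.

Key is 84 > 64 bytes, so it is hashed to 28 bytes then zero-padded to 64: |K'| = 64.
Inner input = (K'⊕ipad) ∥ m → 64 + 398 = 462 bytes.

462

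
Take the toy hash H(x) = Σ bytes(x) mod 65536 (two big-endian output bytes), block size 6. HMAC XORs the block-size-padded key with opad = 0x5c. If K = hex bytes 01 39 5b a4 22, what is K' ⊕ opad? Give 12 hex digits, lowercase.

Key hex bytes 01 39 5b a4 22 is 5 bytes ≤ B = 6; zero-pad to 6 bytes: K' = 01 39 5b a4 22 00.
XOR each byte with 0x5c: 01⊕5c=5d, 39⊕5c=65, 5b⊕5c=07, a4⊕5c=f8, 22⊕5c=7e, 00⊕5c=5c.

5d6507f87e5c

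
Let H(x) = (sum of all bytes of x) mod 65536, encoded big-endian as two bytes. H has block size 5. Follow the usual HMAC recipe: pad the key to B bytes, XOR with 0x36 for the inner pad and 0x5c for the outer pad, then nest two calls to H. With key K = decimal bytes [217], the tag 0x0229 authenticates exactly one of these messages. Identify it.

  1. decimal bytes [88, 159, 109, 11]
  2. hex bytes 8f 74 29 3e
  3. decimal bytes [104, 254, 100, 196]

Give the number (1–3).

Key decimal bytes [217] = d9 is 1 byte ≤ B = 5; zero-pad to 5 bytes: K' = d9 00 00 00 00.
K' ⊕ ipad = ef 36 36 36 36; K' ⊕ opad = 85 5c 5c 5c 5c.
m1: inner = H(ef 36 36 36 36 58 9f 6d 0b) = 03 36; tag = H(85 5c 5c 5c 5c 03 36) = 022e
m2: inner = H(ef 36 36 36 36 8f 74 29 3e) = 03 31; tag = H(85 5c 5c 5c 5c 03 31) = 0229 ← matches
m3: inner = H(ef 36 36 36 36 68 fe 64 c4) = 04 55; tag = H(85 5c 5c 5c 5c 04 55) = 024e

2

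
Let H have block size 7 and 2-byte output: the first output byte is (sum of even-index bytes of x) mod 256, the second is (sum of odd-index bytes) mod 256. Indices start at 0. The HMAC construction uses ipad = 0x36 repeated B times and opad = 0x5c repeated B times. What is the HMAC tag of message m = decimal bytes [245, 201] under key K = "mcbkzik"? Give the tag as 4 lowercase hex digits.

Key "mcbkzik" = 6d 63 62 6b 7a 69 6b is exactly B = 7 bytes: K' = 6d 63 62 6b 7a 69 6b.
K' ⊕ ipad = 5b 55 54 5d 4c 5f 5d.  K' ⊕ opad = 31 3f 3e 37 26 35 37.
Inner input = (K'⊕ipad) ∥ m = 5b 55 54 5d 4c 5f 5d ∥ f5 c9.
Inner hash: even-index sum = 545 mod 256 = 33; odd-index sum = 518 mod 256 = 6 → 21 06.
Outer input = (K'⊕opad) ∥ inner = 31 3f 3e 37 26 35 37 ∥ 21 06.
Outer hash (tag): even-index sum = 210 mod 256 = 210; odd-index sum = 204 mod 256 = 204 → d2 cc.

d2cc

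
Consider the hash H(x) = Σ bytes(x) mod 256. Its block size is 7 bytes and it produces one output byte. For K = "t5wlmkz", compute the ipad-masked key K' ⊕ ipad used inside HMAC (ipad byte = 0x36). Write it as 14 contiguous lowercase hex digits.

4203415a5b5d4c

Key "t5wlmkz" = 74 35 77 6c 6d 6b 7a is exactly B = 7 bytes: K' = 74 35 77 6c 6d 6b 7a.
XOR each byte with 0x36: 74⊕36=42, 35⊕36=03, 77⊕36=41, 6c⊕36=5a, 6d⊕36=5b, 6b⊕36=5d, 7a⊕36=4c.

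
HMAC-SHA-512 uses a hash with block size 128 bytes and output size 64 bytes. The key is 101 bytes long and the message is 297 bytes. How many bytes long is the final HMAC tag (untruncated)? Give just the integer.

The tag is one SHA-512 digest: 64 bytes.

64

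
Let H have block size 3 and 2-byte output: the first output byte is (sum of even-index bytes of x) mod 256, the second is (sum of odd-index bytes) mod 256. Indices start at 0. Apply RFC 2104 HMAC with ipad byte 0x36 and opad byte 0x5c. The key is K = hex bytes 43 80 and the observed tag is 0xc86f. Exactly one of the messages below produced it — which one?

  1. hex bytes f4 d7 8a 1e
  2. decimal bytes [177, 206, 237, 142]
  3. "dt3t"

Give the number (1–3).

Key hex bytes 43 80 is 2 bytes ≤ B = 3; zero-pad to 3 bytes: K' = 43 80 00.
K' ⊕ ipad = 75 b6 36; K' ⊕ opad = 1f dc 5c.
m1: inner = H(75 b6 36 f4 d7 8a 1e) = a0 34; tag = H(1f dc 5c a0 34) = af7c
m2: inner = H(75 b6 36 b1 ce ed 8e) = 07 54; tag = H(1f dc 5c 07 54) = cfe3
m3: inner = H(75 b6 36 64 74 33 74) = 93 4d; tag = H(1f dc 5c 93 4d) = c86f ← matches

3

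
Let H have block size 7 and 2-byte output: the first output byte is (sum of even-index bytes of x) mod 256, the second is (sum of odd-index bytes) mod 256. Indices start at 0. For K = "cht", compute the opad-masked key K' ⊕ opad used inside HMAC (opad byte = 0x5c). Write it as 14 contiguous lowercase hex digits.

3f34285c5c5c5c

Key "cht" = 63 68 74 is 3 bytes ≤ B = 7; zero-pad to 7 bytes: K' = 63 68 74 00 00 00 00.
XOR each byte with 0x5c: 63⊕5c=3f, 68⊕5c=34, 74⊕5c=28, 00⊕5c=5c, 00⊕5c=5c, 00⊕5c=5c, 00⊕5c=5c.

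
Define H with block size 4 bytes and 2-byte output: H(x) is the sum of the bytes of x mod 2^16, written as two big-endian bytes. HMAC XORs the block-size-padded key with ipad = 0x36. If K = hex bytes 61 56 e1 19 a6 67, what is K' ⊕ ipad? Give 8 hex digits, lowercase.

34883636

Key hex bytes 61 56 e1 19 a6 67 is 6 bytes > B = 4, so hash it first: H(key) = 02 be, then zero-pad to 4 bytes: K' = 02 be 00 00.
XOR each byte with 0x36: 02⊕36=34, be⊕36=88, 00⊕36=36, 00⊕36=36.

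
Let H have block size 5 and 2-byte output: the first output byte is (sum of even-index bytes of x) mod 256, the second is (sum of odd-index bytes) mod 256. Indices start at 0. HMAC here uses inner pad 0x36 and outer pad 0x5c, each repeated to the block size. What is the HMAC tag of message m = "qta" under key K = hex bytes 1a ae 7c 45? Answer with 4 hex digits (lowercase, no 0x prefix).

Key hex bytes 1a ae 7c 45 is 4 bytes ≤ B = 5; zero-pad to 5 bytes: K' = 1a ae 7c 45 00.
K' ⊕ ipad = 2c 98 4a 73 36.  K' ⊕ opad = 46 f2 20 19 5c.
Inner input = (K'⊕ipad) ∥ m = 2c 98 4a 73 36 ∥ 71 74 61.
Inner hash: even-index sum = 288 mod 256 = 32; odd-index sum = 477 mod 256 = 221 → 20 dd.
Outer input = (K'⊕opad) ∥ inner = 46 f2 20 19 5c ∥ 20 dd.
Outer hash (tag): even-index sum = 415 mod 256 = 159; odd-index sum = 299 mod 256 = 43 → 9f 2b.

9f2b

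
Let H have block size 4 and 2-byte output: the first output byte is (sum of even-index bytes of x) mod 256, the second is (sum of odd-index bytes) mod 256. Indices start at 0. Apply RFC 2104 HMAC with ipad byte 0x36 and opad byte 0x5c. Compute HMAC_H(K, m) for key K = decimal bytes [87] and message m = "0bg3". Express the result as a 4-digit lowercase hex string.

95b9

Key decimal bytes [87] = 57 is 1 byte ≤ B = 4; zero-pad to 4 bytes: K' = 57 00 00 00.
K' ⊕ ipad = 61 36 36 36.  K' ⊕ opad = 0b 5c 5c 5c.
Inner input = (K'⊕ipad) ∥ m = 61 36 36 36 ∥ 30 62 67 33.
Inner hash: even-index sum = 302 mod 256 = 46; odd-index sum = 257 mod 256 = 1 → 2e 01.
Outer input = (K'⊕opad) ∥ inner = 0b 5c 5c 5c ∥ 2e 01.
Outer hash (tag): even-index sum = 149 mod 256 = 149; odd-index sum = 185 mod 256 = 185 → 95 b9.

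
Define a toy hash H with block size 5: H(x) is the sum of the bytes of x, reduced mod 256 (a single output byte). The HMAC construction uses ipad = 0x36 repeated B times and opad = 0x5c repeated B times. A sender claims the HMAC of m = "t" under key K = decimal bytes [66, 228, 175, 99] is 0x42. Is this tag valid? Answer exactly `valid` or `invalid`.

valid

Key decimal bytes [66, 228, 175, 99] = 42 e4 af 63 is 4 bytes ≤ B = 5; zero-pad to 5 bytes: K' = 42 e4 af 63 00.
K' ⊕ ipad = 74 d2 99 55 36; K' ⊕ opad = 1e b8 f3 3f 5c.
Inner hash: sum = 116+210+153+85+54+116 = 734; mod 256 = 222 → de.
Outer hash (recomputed tag): sum = 30+184+243+63+92+222 = 834; mod 256 = 66 → 42.
Recomputed tag = 42; claimed = 42 → match.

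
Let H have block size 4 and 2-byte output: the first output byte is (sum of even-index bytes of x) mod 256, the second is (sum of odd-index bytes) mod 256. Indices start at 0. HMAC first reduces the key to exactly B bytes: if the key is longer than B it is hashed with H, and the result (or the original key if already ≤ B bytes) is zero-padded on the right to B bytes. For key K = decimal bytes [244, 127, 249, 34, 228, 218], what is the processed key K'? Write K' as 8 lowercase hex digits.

|K| = 6 > B = 4, so first hash the key.
H(K): even-index sum = 721 mod 256 = 209; odd-index sum = 379 mod 256 = 123 → d1 7b.
Zero-pad H(K) = d1 7b to 4 bytes: K' = d1 7b 00 00.

d17b0000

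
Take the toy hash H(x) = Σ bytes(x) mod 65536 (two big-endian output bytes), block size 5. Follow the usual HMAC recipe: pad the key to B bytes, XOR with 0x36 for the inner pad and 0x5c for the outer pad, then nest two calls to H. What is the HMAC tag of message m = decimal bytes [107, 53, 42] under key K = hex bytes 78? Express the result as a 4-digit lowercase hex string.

Key hex bytes 78 is 1 byte ≤ B = 5; zero-pad to 5 bytes: K' = 78 00 00 00 00.
K' ⊕ ipad = 4e 36 36 36 36.  K' ⊕ opad = 24 5c 5c 5c 5c.
Inner input = (K'⊕ipad) ∥ m = 4e 36 36 36 36 ∥ 6b 35 2a.
Inner hash: sum = 78+54+54+54+54+107+53+42 = 496 → 01 f0.
Outer input = (K'⊕opad) ∥ inner = 24 5c 5c 5c 5c ∥ 01 f0.
Outer hash (tag): sum = 36+92+92+92+92+1+240 = 645 → 02 85.

0285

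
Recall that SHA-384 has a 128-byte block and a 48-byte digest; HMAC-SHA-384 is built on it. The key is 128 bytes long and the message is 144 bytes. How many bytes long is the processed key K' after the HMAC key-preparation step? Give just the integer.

Key is 128 ≤ 128 bytes, zero-padded: |K'| = 128.

128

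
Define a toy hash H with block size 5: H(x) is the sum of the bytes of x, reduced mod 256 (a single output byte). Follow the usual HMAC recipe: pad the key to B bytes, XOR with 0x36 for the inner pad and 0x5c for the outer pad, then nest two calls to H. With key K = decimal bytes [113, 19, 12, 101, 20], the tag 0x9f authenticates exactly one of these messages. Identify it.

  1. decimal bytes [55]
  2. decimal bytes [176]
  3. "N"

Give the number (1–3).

Key decimal bytes [113, 19, 12, 101, 20] = 71 13 0c 65 14 is exactly B = 5 bytes: K' = 71 13 0c 65 14.
K' ⊕ ipad = 47 25 3a 53 22; K' ⊕ opad = 2d 4f 50 39 48.
m1: inner = H(47 25 3a 53 22 37) = 52; tag = H(2d 4f 50 39 48 52) = 9f ← matches
m2: inner = H(47 25 3a 53 22 b0) = cb; tag = H(2d 4f 50 39 48 cb) = 18
m3: inner = H(47 25 3a 53 22 4e) = 69; tag = H(2d 4f 50 39 48 69) = b6

1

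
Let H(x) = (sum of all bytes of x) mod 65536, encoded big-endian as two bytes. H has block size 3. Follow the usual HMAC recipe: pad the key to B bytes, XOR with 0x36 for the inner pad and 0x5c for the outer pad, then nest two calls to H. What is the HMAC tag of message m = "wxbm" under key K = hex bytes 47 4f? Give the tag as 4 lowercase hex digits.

Key hex bytes 47 4f is 2 bytes ≤ B = 3; zero-pad to 3 bytes: K' = 47 4f 00.
K' ⊕ ipad = 71 79 36.  K' ⊕ opad = 1b 13 5c.
Inner input = (K'⊕ipad) ∥ m = 71 79 36 ∥ 77 78 62 6d.
Inner hash: sum = 113+121+54+119+120+98+109 = 734 → 02 de.
Outer input = (K'⊕opad) ∥ inner = 1b 13 5c ∥ 02 de.
Outer hash (tag): sum = 27+19+92+2+222 = 362 → 01 6a.

016a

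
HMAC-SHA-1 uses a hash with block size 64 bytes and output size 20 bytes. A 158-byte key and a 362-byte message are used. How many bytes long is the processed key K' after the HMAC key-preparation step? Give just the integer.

Key is 158 > 64 bytes, so it is hashed to 20 bytes then zero-padded to 64: |K'| = 64.

64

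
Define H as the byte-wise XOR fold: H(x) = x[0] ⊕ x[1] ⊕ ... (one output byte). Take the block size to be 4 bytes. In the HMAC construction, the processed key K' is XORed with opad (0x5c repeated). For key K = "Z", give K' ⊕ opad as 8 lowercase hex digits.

065c5c5c

Key "Z" = 5a is 1 byte ≤ B = 4; zero-pad to 4 bytes: K' = 5a 00 00 00.
XOR each byte with 0x5c: 5a⊕5c=06, 00⊕5c=5c, 00⊕5c=5c, 00⊕5c=5c.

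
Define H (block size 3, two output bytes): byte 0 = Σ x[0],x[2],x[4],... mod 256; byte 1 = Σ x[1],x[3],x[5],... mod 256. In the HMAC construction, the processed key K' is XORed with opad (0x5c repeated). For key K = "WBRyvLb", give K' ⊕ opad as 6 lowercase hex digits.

Key "WBRyvLb" = 57 42 52 79 76 4c 62 is 7 bytes > B = 3, so hash it first: H(key) = 81 07, then zero-pad to 3 bytes: K' = 81 07 00.
XOR each byte with 0x5c: 81⊕5c=dd, 07⊕5c=5b, 00⊕5c=5c.

dd5b5c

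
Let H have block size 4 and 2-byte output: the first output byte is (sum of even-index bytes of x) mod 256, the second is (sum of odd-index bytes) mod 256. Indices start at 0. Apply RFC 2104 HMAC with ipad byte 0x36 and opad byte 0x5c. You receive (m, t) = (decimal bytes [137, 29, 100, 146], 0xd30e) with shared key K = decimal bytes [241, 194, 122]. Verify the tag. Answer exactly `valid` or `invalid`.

Key decimal bytes [241, 194, 122] = f1 c2 7a is 3 bytes ≤ B = 4; zero-pad to 4 bytes: K' = f1 c2 7a 00.
K' ⊕ ipad = c7 f4 4c 36; K' ⊕ opad = ad 9e 26 5c.
Inner hash: even-index sum = 512 mod 256 = 0; odd-index sum = 473 mod 256 = 217 → 00 d9.
Outer hash (recomputed tag): even-index sum = 211 mod 256 = 211; odd-index sum = 467 mod 256 = 211 → d3 d3.
Recomputed tag = d3d3; claimed = d30e → mismatch.

invalid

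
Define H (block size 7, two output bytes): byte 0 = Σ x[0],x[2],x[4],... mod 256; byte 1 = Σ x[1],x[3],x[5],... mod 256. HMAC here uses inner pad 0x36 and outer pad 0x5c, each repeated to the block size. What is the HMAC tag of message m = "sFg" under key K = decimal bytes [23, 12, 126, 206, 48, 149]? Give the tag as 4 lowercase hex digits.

e496

Key decimal bytes [23, 12, 126, 206, 48, 149] = 17 0c 7e ce 30 95 is 6 bytes ≤ B = 7; zero-pad to 7 bytes: K' = 17 0c 7e ce 30 95 00.
K' ⊕ ipad = 21 3a 48 f8 06 a3 36.  K' ⊕ opad = 4b 50 22 92 6c c9 5c.
Inner input = (K'⊕ipad) ∥ m = 21 3a 48 f8 06 a3 36 ∥ 73 46 67.
Inner hash: even-index sum = 235 mod 256 = 235; odd-index sum = 687 mod 256 = 175 → eb af.
Outer input = (K'⊕opad) ∥ inner = 4b 50 22 92 6c c9 5c ∥ eb af.
Outer hash (tag): even-index sum = 484 mod 256 = 228; odd-index sum = 662 mod 256 = 150 → e4 96.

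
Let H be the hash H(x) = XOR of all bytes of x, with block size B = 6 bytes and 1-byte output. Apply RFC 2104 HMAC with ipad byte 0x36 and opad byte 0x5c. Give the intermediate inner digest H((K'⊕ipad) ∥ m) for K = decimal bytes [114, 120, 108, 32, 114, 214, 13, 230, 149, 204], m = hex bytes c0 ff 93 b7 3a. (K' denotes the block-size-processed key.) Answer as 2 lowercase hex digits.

71

Key decimal bytes [114, 120, 108, 32, 114, 214, 13, 230, 149, 204] = 72 78 6c 20 72 d6 0d e6 95 cc is 10 bytes > B = 6, so hash it first: H(key) = 50, then zero-pad to 6 bytes: K' = 50 00 00 00 00 00.
K' ⊕ ipad = 66 36 36 36 36 36.
Inner input = 66 36 36 36 36 36 ∥ c0 ff 93 b7 3a.
Inner hash: XOR 66⊕36⊕36⊕36⊕36⊕36⊕c0⊕ff⊕93⊕b7⊕3a = 71.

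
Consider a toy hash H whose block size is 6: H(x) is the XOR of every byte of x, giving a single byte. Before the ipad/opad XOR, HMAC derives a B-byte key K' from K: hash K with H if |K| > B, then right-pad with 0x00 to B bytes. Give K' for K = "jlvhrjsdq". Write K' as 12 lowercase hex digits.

660000000000

|K| = 9 > B = 6, so first hash the key.
H(K): XOR 6a⊕6c⊕76⊕68⊕72⊕6a⊕73⊕64⊕71 = 66.
Zero-pad H(K) = 66 to 6 bytes: K' = 66 00 00 00 00 00.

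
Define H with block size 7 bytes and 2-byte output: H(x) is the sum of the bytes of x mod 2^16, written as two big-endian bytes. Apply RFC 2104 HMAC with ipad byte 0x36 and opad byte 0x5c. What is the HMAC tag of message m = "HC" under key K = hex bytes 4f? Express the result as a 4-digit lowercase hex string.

0285

Key hex bytes 4f is 1 byte ≤ B = 7; zero-pad to 7 bytes: K' = 4f 00 00 00 00 00 00.
K' ⊕ ipad = 79 36 36 36 36 36 36.  K' ⊕ opad = 13 5c 5c 5c 5c 5c 5c.
Inner input = (K'⊕ipad) ∥ m = 79 36 36 36 36 36 36 ∥ 48 43.
Inner hash: sum = 121+54+54+54+54+54+54+72+67 = 584 → 02 48.
Outer input = (K'⊕opad) ∥ inner = 13 5c 5c 5c 5c 5c 5c ∥ 02 48.
Outer hash (tag): sum = 19+92+92+92+92+92+92+2+72 = 645 → 02 85.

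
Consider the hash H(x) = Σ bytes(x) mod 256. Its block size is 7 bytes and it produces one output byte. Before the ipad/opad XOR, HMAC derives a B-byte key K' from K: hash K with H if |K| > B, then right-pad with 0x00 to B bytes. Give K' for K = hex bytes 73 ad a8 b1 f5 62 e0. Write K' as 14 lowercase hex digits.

73ada8b1f562e0

Key hex bytes 73 ad a8 b1 f5 62 e0 is exactly B = 7 bytes: K' = 73 ad a8 b1 f5 62 e0.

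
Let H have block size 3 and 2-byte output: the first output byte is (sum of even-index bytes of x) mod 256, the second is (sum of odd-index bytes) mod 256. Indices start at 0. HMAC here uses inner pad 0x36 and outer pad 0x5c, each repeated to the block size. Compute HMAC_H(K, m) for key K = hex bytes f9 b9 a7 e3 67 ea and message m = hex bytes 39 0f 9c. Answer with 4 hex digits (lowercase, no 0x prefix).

3c50

Key hex bytes f9 b9 a7 e3 67 ea is 6 bytes > B = 3, so hash it first: H(key) = 07 86, then zero-pad to 3 bytes: K' = 07 86 00.
K' ⊕ ipad = 31 b0 36.  K' ⊕ opad = 5b da 5c.
Inner input = (K'⊕ipad) ∥ m = 31 b0 36 ∥ 39 0f 9c.
Inner hash: even-index sum = 118 mod 256 = 118; odd-index sum = 389 mod 256 = 133 → 76 85.
Outer input = (K'⊕opad) ∥ inner = 5b da 5c ∥ 76 85.
Outer hash (tag): even-index sum = 316 mod 256 = 60; odd-index sum = 336 mod 256 = 80 → 3c 50.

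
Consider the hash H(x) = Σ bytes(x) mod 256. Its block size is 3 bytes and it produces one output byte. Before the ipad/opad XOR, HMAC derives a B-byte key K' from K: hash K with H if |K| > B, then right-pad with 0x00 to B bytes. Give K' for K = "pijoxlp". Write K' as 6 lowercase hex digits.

060000

|K| = 7 > B = 3, so first hash the key.
H(K): sum = 112+105+106+111+120+108+112 = 774; mod 256 = 6 → 06.
Zero-pad H(K) = 06 to 3 bytes: K' = 06 00 00.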